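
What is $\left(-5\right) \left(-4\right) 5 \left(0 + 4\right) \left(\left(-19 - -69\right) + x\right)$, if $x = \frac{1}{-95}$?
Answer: $\frac{379920}{19} \approx 19996.0$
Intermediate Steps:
$x = - \frac{1}{95} \approx -0.010526$
$\left(-5\right) \left(-4\right) 5 \left(0 + 4\right) \left(\left(-19 - -69\right) + x\right) = \left(-5\right) \left(-4\right) 5 \left(0 + 4\right) \left(\left(-19 - -69\right) - \frac{1}{95}\right) = 20 \cdot 5 \cdot 4 \left(\left(-19 + 69\right) - \frac{1}{95}\right) = 100 \cdot 4 \left(50 - \frac{1}{95}\right) = 400 \cdot \frac{4749}{95} = \frac{379920}{19}$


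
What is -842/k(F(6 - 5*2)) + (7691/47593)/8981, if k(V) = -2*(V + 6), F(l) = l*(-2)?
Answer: 25707041181/854865466 ≈ 30.071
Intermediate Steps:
F(l) = -2*l
k(V) = -12 - 2*V (k(V) = -2*(6 + V) = -12 - 2*V)
-842/k(F(6 - 5*2)) + (7691/47593)/8981 = -842/(-12 - (-4)*(6 - 5*2)) + (7691/47593)/8981 = -842/(-12 - (-4)*(6 - 10)) + (7691*(1/47593))*(1/8981) = -842/(-12 - (-4)*(-4)) + (7691/47593)*(1/8981) = -842/(-12 - 2*8) + 7691/427432733 = -842/(-12 - 16) + 7691/427432733 = -842/(-28) + 7691/427432733 = -842*(-1/28) + 7691/427432733 = 421/14 + 7691/427432733 = 25707041181/854865466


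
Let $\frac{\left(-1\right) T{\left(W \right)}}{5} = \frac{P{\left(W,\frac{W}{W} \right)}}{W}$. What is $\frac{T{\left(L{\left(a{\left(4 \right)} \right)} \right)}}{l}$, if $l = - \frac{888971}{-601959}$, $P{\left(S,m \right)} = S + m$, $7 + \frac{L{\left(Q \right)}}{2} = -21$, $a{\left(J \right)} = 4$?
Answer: $- \frac{165538725}{49782376} \approx -3.3252$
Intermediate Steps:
$L{\left(Q \right)} = -56$ ($L{\left(Q \right)} = -14 + 2 \left(-21\right) = -14 - 42 = -56$)
$T{\left(W \right)} = - \frac{5 \left(1 + W\right)}{W}$ ($T{\left(W \right)} = - 5 \frac{W + \frac{W}{W}}{W} = - 5 \frac{W + 1}{W} = - 5 \frac{1 + W}{W} = - \frac{5 \left(1 + W\right)}{W}$)
$l = \frac{888971}{601959}$ ($l = \left(-888971\right) \left(- \frac{1}{601959}\right) = \frac{888971}{601959} \approx 1.4768$)
$\frac{T{\left(L{\left(a{\left(4 \right)} \right)} \right)}}{l} = \frac{-5 - \frac{5}{-56}}{\frac{888971}{601959}} = \left(-5 - - \frac{5}{56}\right) \frac{601959}{888971} = \left(-5 + \frac{5}{56}\right) \frac{601959}{888971} = \left(- \frac{275}{56}\right) \frac{601959}{888971} = - \frac{165538725}{49782376}$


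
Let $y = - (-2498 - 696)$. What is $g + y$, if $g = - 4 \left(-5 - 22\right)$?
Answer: $3302$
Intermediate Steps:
$g = 108$ ($g = \left(-4\right) \left(-27\right) = 108$)
$y = 3194$ ($y = - (-2498 - 696) = \left(-1\right) \left(-3194\right) = 3194$)
$g + y = 108 + 3194 = 3302$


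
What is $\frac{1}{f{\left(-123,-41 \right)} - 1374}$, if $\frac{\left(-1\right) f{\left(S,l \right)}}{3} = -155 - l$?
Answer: $- \frac{1}{1032} \approx -0.00096899$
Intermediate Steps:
$f{\left(S,l \right)} = 465 + 3 l$ ($f{\left(S,l \right)} = - 3 \left(-155 - l\right) = 465 + 3 l$)
$\frac{1}{f{\left(-123,-41 \right)} - 1374} = \frac{1}{\left(465 + 3 \left(-41\right)\right) - 1374} = \frac{1}{\left(465 - 123\right) - 1374} = \frac{1}{342 - 1374} = \frac{1}{-1032} = - \frac{1}{1032}$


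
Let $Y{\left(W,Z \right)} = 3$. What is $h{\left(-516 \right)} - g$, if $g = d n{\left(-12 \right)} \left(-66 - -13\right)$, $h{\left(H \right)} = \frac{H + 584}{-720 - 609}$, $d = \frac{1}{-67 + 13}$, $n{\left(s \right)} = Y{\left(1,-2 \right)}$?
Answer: $- \frac{23887}{7974} \approx -2.9956$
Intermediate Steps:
$n{\left(s \right)} = 3$
$d = - \frac{1}{54}$ ($d = \frac{1}{-54} = - \frac{1}{54} \approx -0.018519$)
$h{\left(H \right)} = - \frac{584}{1329} - \frac{H}{1329}$ ($h{\left(H \right)} = \frac{584 + H}{-1329} = \left(584 + H\right) \left(- \frac{1}{1329}\right) = - \frac{584}{1329} - \frac{H}{1329}$)
$g = \frac{53}{18}$ ($g = \left(- \frac{1}{54}\right) 3 \left(-66 - -13\right) = - \frac{-66 + 13}{18} = \left(- \frac{1}{18}\right) \left(-53\right) = \frac{53}{18} \approx 2.9444$)
$h{\left(-516 \right)} - g = \left(- \frac{584}{1329} - - \frac{172}{443}\right) - \frac{53}{18} = \left(- \frac{584}{1329} + \frac{172}{443}\right) - \frac{53}{18} = - \frac{68}{1329} - \frac{53}{18} = - \frac{23887}{7974}$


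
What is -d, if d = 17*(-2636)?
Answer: 44812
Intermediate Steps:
d = -44812
-d = -1*(-44812) = 44812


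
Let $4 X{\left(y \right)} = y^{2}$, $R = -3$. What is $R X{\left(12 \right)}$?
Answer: $-108$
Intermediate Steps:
$X{\left(y \right)} = \frac{y^{2}}{4}$
$R X{\left(12 \right)} = - 3 \frac{12^{2}}{4} = - 3 \cdot \frac{1}{4} \cdot 144 = \left(-3\right) 36 = -108$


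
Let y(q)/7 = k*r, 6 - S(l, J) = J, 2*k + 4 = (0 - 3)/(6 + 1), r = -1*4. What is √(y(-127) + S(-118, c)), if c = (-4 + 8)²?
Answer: 2*√13 ≈ 7.2111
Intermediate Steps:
r = -4
k = -31/14 (k = -2 + ((0 - 3)/(6 + 1))/2 = -2 + (-3/7)/2 = -2 + (-3*⅐)/2 = -2 + (½)*(-3/7) = -2 - 3/14 = -31/14 ≈ -2.2143)
c = 16 (c = 4² = 16)
S(l, J) = 6 - J
y(q) = 62 (y(q) = 7*(-31/14*(-4)) = 7*(62/7) = 62)
√(y(-127) + S(-118, c)) = √(62 + (6 - 1*16)) = √(62 + (6 - 16)) = √(62 - 10) = √52 = 2*√13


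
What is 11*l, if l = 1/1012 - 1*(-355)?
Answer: 359261/92 ≈ 3905.0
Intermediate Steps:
l = 359261/1012 (l = 1/1012 + 355 = 359261/1012 ≈ 355.00)
11*l = 11*(359261/1012) = 359261/92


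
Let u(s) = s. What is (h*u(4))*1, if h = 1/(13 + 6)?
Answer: 4/19 ≈ 0.21053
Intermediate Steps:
h = 1/19 ≈ 0.052632
(h*u(4))*1 = ((1/19)*4)*1 = (4/19)*1 = 4/19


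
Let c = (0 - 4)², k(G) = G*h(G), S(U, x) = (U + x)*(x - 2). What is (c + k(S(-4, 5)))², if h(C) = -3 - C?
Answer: 4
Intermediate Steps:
S(U, x) = (-2 + x)*(U + x) (S(U, x) = (U + x)*(-2 + x) = (-2 + x)*(U + x))
k(G) = G*(-3 - G)
c = 16 (c = (-4)² = 16)
(c + k(S(-4, 5)))² = (16 - (5² - 2*(-4) - 2*5 - 4*5)*(3 + (5² - 2*(-4) - 2*5 - 4*5)))² = (16 - (25 + 8 - 10 - 20)*(3 + (25 + 8 - 10 - 20)))² = (16 - 1*3*(3 + 3))² = (16 - 1*3*6)² = (16 - 18)² = (-2)² = 4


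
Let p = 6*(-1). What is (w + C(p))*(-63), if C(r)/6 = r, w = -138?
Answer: 10962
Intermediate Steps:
p = -6
C(r) = 6*r
(w + C(p))*(-63) = (-138 + 6*(-6))*(-63) = (-138 - 36)*(-63) = -174*(-63) = 10962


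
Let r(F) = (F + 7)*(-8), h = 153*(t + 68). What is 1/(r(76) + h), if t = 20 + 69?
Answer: 1/23357 ≈ 4.2814e-5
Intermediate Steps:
t = 89
h = 24021 (h = 153*(89 + 68) = 153*157 = 24021)
r(F) = -56 - 8*F (r(F) = (7 + F)*(-8) = -56 - 8*F)
1/(r(76) + h) = 1/((-56 - 8*76) + 24021) = 1/((-56 - 608) + 24021) = 1/(-664 + 24021) = 1/23357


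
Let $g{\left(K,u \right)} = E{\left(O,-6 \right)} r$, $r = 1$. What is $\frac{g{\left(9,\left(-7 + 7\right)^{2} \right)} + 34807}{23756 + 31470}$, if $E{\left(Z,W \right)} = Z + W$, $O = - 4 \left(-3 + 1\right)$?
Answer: $\frac{34809}{55226} \approx 0.6303$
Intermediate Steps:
$O = 8$ ($O = \left(-4\right) \left(-2\right) = 8$)
$E{\left(Z,W \right)} = W + Z$
$g{\left(K,u \right)} = 2$ ($g{\left(K,u \right)} = \left(-6 + 8\right) 1 = 2 \cdot 1 = 2$)
$\frac{g{\left(9,\left(-7 + 7\right)^{2} \right)} + 34807}{23756 + 31470} = \frac{2 + 34807}{23756 + 31470} = \frac{34809}{55226}$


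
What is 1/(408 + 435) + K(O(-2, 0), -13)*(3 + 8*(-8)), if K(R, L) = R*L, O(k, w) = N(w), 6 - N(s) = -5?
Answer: 7353490/843 ≈ 8723.0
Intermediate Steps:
N(s) = 11 (N(s) = 6 - 1*(-5) = 6 + 5 = 11)
O(k, w) = 11
K(R, L) = L*R
1/(408 + 435) + K(O(-2, 0), -13)*(3 + 8*(-8)) = 1/(408 + 435) + (-13*11)*(3 + 8*(-8)) = 1/843 - 143*(3 - 64) = 1/843 - 143*(-61) = 1/843 + 8723 = 7353490/843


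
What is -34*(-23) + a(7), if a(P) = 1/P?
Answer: 5475/7 ≈ 782.14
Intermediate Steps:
-34*(-23) + a(7) = -34*(-23) + 1/7 = 782 + ⅐ = 5475/7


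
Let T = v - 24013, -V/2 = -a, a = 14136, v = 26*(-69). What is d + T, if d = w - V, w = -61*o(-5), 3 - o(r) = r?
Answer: -54567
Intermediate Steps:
o(r) = 3 - r
v = -1794
w = -488 (w = -61*(3 - 1*(-5)) = -61*(3 + 5) = -61*8 = -488)
V = 28272 (V = -(-2)*14136 = -2*(-14136) = 28272)
T = -25807 (T = -1794 - 24013 = -25807)
d = -28760 (d = -488 - 1*28272 = -488 - 28272 = -28760)
d + T = -28760 - 25807 = -54567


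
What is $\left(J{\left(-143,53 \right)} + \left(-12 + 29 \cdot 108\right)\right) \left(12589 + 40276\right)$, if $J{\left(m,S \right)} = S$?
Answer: $167740645$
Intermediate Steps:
$\left(J{\left(-143,53 \right)} + \left(-12 + 29 \cdot 108\right)\right) \left(12589 + 40276\right) = \left(53 + \left(-12 + 29 \cdot 108\right)\right) \left(12589 + 40276\right) = \left(53 + \left(-12 + 3132\right)\right) 52865 = \left(53 + 3120\right) 52865 = 3173 \cdot 52865 = 167740645$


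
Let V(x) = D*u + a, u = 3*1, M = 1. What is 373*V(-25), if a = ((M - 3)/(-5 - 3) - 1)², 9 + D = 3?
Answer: -104067/16 ≈ -6504.2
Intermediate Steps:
D = -6 (D = -9 + 3 = -6)
u = 3
a = 9/16 (a = ((1 - 3)/(-5 - 3) - 1)² = (-2/(-8) - 1)² = (-2*(-⅛) - 1)² = (¼ - 1)² = (-¾)² = 9/16 ≈ 0.56250)
V(x) = -279/16 (V(x) = -6*3 + 9/16 = -18 + 9/16 = -279/16)
373*V(-25) = 373*(-279/16) = -104067/16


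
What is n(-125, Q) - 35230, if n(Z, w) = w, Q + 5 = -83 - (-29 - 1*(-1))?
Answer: -35290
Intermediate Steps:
Q = -60 (Q = -5 + (-83 - (-29 - 1*(-1))) = -5 + (-83 - (-29 + 1)) = -5 + (-83 - 1*(-28)) = -5 + (-83 + 28) = -5 - 55 = -60)
n(-125, Q) - 35230 = -60 - 35230 = -35290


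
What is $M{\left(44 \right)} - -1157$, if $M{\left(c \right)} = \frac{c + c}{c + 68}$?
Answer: $\frac{16209}{14} \approx 1157.8$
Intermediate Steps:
$M{\left(c \right)} = \frac{2 c}{68 + c}$
$M{\left(44 \right)} - -1157 = 2 \cdot 44 \frac{1}{68 + 44} - -1157 = 2 \cdot 44 \cdot \frac{1}{112} + 1157 = \frac{11}{14} + 1157 = \frac{16209}{14}$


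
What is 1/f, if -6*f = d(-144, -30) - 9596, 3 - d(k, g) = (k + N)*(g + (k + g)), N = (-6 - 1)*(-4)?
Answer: 6/33257 ≈ 0.00018041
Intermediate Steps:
N = 28 (N = -7*(-4) = 28)
d(k, g) = 3 - (28 + k)*(k + 2*g) (d(k, g) = 3 - (k + 28)*(g + (k + g)) = 3 - (28 + k)*(g + (g + k)) = 3 - (28 + k)*(k + 2*g))
f = 33257/6 (f = -((3 - 1*(-144)² - 56*(-30) - 28*(-144) - 2*(-30)*(-144)) - 9596)/6 = -((3 - 1*20736 + 1680 + 4032 - 8640) - 9596)/6 = -((3 - 20736 + 1680 + 4032 - 8640) - 9596)/6 = -(-23661 - 9596)/6 = -⅙*(-33257) = 33257/6 ≈ 5542.8)
1/f = 1/(33257/6) = 6/33257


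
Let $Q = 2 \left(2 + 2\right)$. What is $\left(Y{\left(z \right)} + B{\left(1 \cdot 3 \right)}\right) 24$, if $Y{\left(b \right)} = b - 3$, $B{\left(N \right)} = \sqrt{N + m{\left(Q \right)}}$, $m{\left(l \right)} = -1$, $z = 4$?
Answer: $24 + 24 \sqrt{2} \approx 57.941$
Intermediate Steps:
$Q = 8$ ($Q = 2 \cdot 4 = 8$)
$B{\left(N \right)} = \sqrt{-1 + N}$ ($B{\left(N \right)} = \sqrt{N - 1} = \sqrt{-1 + N}$)
$Y{\left(b \right)} = -3 + b$ ($Y{\left(b \right)} = b - 3 = -3 + b$)
$\left(Y{\left(z \right)} + B{\left(1 \cdot 3 \right)}\right) 24 = \left(\left(-3 + 4\right) + \sqrt{-1 + 1 \cdot 3}\right) 24 = \left(1 + \sqrt{-1 + 3}\right) 24 = \left(1 + \sqrt{2}\right) 24 = 24 + 24 \sqrt{2}$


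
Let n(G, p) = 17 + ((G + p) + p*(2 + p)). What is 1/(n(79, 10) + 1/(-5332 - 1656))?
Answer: 6988/1579287 ≈ 0.0044248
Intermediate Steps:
n(G, p) = 17 + G + p + p*(2 + p) (n(G, p) = 17 + (G + p + p*(2 + p)) = 17 + G + p + p*(2 + p))
1/(n(79, 10) + 1/(-5332 - 1656)) = 1/((17 + 79 + 10² + 3*10) + 1/(-5332 - 1656)) = 1/((17 + 79 + 100 + 30) + 1/(-6988)) = 1/(226 - 1/6988) = 1/(1579287/6988) = 6988/1579287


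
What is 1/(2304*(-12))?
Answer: -1/27648 ≈ -3.6169e-5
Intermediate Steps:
1/(2304*(-12)) = 1/(-27648) = -1/27648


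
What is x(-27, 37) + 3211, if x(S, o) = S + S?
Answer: 3157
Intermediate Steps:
x(S, o) = 2*S
x(-27, 37) + 3211 = 2*(-27) + 3211 = -54 + 3211 = 3157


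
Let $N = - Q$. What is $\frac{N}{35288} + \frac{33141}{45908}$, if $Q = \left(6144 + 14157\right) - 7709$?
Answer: $\frac{73925759}{202500188} \approx 0.36507$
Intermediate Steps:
$Q = 12592$ ($Q = 20301 - 7709 = 12592$)
$N = -12592$ ($N = \left(-1\right) 12592 = -12592$)
$\frac{N}{35288} + \frac{33141}{45908} = - \frac{12592}{35288} + \frac{33141}{45908} = \left(-12592\right) \frac{1}{35288} + 33141 \cdot \frac{1}{45908} = - \frac{1574}{4411} + \frac{33141}{45908} = \frac{73925759}{202500188}$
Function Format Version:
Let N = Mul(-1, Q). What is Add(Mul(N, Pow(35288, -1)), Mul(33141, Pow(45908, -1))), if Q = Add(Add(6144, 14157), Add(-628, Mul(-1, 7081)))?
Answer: Rational(73925759, 202500188) ≈ 0.36507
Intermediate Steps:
Q = 12592 (Q = Add(20301, Add(-628, -7081)) = Add(20301, -7709) = 12592)
N = -12592 (N = Mul(-1, 12592) = -12592)
Add(Mul(N, Pow(35288, -1)), Mul(33141, Pow(45908, -1))) = Add(Mul(-12592, Pow(35288, -1)), Mul(33141, Pow(45908, -1))) = Add(Mul(-12592, Rational(1, 35288)), Mul(33141, Rational(1, 45908))) = Add(Rational(-1574, 4411), Rational(33141, 45908)) = Rational(73925759, 202500188)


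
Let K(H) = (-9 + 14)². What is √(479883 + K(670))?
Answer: 2*√119977 ≈ 692.75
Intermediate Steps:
K(H) = 25 (K(H) = 5² = 25)
√(479883 + K(670)) = √(479883 + 25) = √479908 = 2*√119977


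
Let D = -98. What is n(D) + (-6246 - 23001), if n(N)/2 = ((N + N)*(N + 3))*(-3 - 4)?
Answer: -289927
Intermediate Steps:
n(N) = -28*N*(3 + N) (n(N) = 2*(((N + N)*(N + 3))*(-3 - 4)) = 2*(((2*N)*(3 + N))*(-7)) = 2*((2*N*(3 + N))*(-7)) = 2*(-14*N*(3 + N)) = -28*N*(3 + N))
n(D) + (-6246 - 23001) = -28*(-98)*(3 - 98) + (-6246 - 23001) = -28*(-98)*(-95) - 29247 = -260680 - 29247 = -289927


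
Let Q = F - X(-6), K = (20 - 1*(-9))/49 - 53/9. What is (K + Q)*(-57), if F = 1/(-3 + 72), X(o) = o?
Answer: -138263/3381 ≈ -40.894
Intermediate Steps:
K = -2336/441 (K = (20 + 9)*(1/49) - 53*⅑ = 29*(1/49) - 53/9 = 29/49 - 53/9 = -2336/441 ≈ -5.2971)
F = 1/69 ≈ 0.014493
Q = 415/69 (Q = 1/69 - 1*(-6) = 1/69 + 6 = 415/69 ≈ 6.0145)
(K + Q)*(-57) = (-2336/441 + 415/69)*(-57) = (7277/10143)*(-57) = -138263/3381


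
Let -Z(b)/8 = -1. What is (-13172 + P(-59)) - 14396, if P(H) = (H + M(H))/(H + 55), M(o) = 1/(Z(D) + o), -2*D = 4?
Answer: -2810431/102 ≈ -27553.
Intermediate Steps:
D = -2 (D = -1/2*4 = -2)
Z(b) = 8 (Z(b) = -8*(-1) = 8)
M(o) = 1/(8 + o)
P(H) = (H + 1/(8 + H))/(55 + H) (P(H) = (H + 1/(8 + H))/(H + 55) = (H + 1/(8 + H))/(55 + H))
(-13172 + P(-59)) - 14396 = (-13172 + (1 - 59*(8 - 59))/((8 - 59)*(55 - 59))) - 14396 = (-13172 + (1 - 59*(-51))/(-51*(-4))) - 14396 = (-13172 - 1/51*(-1/4)*(1 + 3009)) - 14396 = (-13172 - 1/51*(-1/4)*3010) - 14396 = (-13172 + 1505/102) - 14396 = -1342039/102 - 14396 = -2810431/102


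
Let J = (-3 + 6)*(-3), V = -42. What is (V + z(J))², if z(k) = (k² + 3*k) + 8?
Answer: 400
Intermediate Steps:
J = -9 (J = 3*(-3) = -9)
z(k) = 8 + k² + 3*k
(V + z(J))² = (-42 + (8 + (-9)² + 3*(-9)))² = (-42 + (8 + 81 - 27))² = (-42 + 62)² = 20² = 400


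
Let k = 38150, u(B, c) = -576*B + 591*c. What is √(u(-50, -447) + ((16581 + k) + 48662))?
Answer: 4*I*√8249 ≈ 363.3*I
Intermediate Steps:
√(u(-50, -447) + ((16581 + k) + 48662)) = √((-576*(-50) + 591*(-447)) + ((16581 + 38150) + 48662)) = √((28800 - 264177) + (54731 + 48662)) = √(-235377 + 103393) = √(-131984) = 4*I*√8249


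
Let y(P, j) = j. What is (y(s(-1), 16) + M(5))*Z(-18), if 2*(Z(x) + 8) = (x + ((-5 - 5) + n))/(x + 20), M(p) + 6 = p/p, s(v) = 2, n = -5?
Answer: -715/4 ≈ -178.75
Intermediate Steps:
M(p) = -5 (M(p) = -6 + p/p = -6 + 1 = -5)
Z(x) = -8 + (-15 + x)/(2*(20 + x)) (Z(x) = -8 + ((x + ((-5 - 5) - 5))/(x + 20))/2 = -8 + ((x + (-10 - 5))/(20 + x))/2 = -8 + ((x - 15)/(20 + x))/2 = -8 + ((-15 + x)/(20 + x))/2 = -8 + (-15 + x)/(2*(20 + x)))
(y(s(-1), 16) + M(5))*Z(-18) = (16 - 5)*(5*(-67 - 3*(-18))/(2*(20 - 18))) = 11*((5/2)*(-67 + 54)/2) = 11*((5/2)*(½)*(-13)) = 11*(-65/4) = -715/4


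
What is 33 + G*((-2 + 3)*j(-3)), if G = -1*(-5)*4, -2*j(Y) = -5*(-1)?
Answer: -17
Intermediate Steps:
j(Y) = -5/2 (j(Y) = -(-5)*(-1)/2 = -½*5 = -5/2)
G = 20 (G = 5*4 = 20)
33 + G*((-2 + 3)*j(-3)) = 33 + 20*((-2 + 3)*(-5/2)) = 33 + 20*(1*(-5/2)) = 33 + 20*(-5/2) = 33 - 50 = -17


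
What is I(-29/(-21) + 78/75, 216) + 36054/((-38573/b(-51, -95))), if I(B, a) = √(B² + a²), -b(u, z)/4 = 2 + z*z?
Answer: 76578696/2269 + √12861175441/525 ≈ 33966.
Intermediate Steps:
b(u, z) = -8 - 4*z² (b(u, z) = -4*(2 + z*z) = -4*(2 + z²) = -8 - 4*z²)
I(-29/(-21) + 78/75, 216) + 36054/((-38573/b(-51, -95))) = √((-29/(-21) + 78/75)² + 216²) + 36054/((-38573/(-8 - 4*(-95)²))) = √((-29*(-1/21) + 78*(1/75))² + 46656) + 36054/((-38573/(-8 - 4*9025))) = √((29/21 + 26/25)² + 46656) + 36054/((-38573/(-8 - 36100))) = √((1271/525)² + 46656) + 36054/((-38573/(-36108))) = √(1615441/275625 + 46656) + 36054/((-38573*(-1/36108))) = √(12861175441/275625) + 36054/(2269/2124) = √12861175441/525 + 36054*(2124/2269) = √12861175441/525 + 76578696/2269 = 76578696/2269 + √12861175441/525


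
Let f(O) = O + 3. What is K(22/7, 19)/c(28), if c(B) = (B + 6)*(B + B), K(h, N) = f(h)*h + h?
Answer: 275/23324 ≈ 0.011790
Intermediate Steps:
f(O) = 3 + O
K(h, N) = h + h*(3 + h) (K(h, N) = (3 + h)*h + h = h*(3 + h) + h = h + h*(3 + h))
c(B) = 2*B*(6 + B) (c(B) = (6 + B)*(2*B) = 2*B*(6 + B))
K(22/7, 19)/c(28) = ((22/7)*(4 + 22/7))/((2*28*(6 + 28))) = ((22*(⅐))*(4 + 22*(⅐)))/((2*28*34)) = (22*(4 + 22/7)/7)/1904 = ((22/7)*(50/7))*(1/1904) = (1100/49)*(1/1904) = 275/23324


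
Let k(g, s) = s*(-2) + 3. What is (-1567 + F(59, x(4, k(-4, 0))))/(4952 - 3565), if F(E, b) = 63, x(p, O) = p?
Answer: -1504/1387 ≈ -1.0844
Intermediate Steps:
k(g, s) = 3 - 2*s (k(g, s) = -2*s + 3 = 3 - 2*s)
(-1567 + F(59, x(4, k(-4, 0))))/(4952 - 3565) = (-1567 + 63)/(4952 - 3565) = -1504/1387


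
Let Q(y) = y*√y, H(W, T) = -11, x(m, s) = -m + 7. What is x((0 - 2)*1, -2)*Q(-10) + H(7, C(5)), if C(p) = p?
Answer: -11 - 90*I*√10 ≈ -11.0 - 284.6*I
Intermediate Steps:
x(m, s) = 7 - m
Q(y) = y^(3/2)
x((0 - 2)*1, -2)*Q(-10) + H(7, C(5)) = (7 - (0 - 2))*(-10)^(3/2) - 11 = (7 - (-2))*(-10*I*√10) - 11 = (7 - 1*(-2))*(-10*I*√10) - 11 = (7 + 2)*(-10*I*√10) - 11 = 9*(-10*I*√10) - 11 = -90*I*√10 - 11 = -11 - 90*I*√10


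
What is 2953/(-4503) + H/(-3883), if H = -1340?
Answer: -5432479/17485149 ≈ -0.31069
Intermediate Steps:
2953/(-4503) + H/(-3883) = 2953/(-4503) - 1340/(-3883) = 2953*(-1/4503) - 1340*(-1/3883) = -2953/4503 + 1340/3883 = -5432479/17485149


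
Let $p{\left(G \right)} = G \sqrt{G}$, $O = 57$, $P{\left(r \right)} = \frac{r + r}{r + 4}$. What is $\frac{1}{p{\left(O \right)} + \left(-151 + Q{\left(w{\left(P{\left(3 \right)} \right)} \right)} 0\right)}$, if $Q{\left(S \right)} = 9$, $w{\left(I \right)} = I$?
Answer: $\frac{151}{162392} + \frac{57 \sqrt{57}}{162392} \approx 0.0035799$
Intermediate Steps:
$P{\left(r \right)} = \frac{2 r}{4 + r}$
$p{\left(G \right)} = G^{\frac{3}{2}}$
$\frac{1}{p{\left(O \right)} + \left(-151 + Q{\left(w{\left(P{\left(3 \right)} \right)} \right)} 0\right)} = \frac{1}{57^{\frac{3}{2}} + \left(-151 + 9 \cdot 0\right)} = \frac{1}{57 \sqrt{57} + \left(-151 + 0\right)} = \frac{1}{57 \sqrt{57} - 151} = \frac{1}{-151 + 57 \sqrt{57}}$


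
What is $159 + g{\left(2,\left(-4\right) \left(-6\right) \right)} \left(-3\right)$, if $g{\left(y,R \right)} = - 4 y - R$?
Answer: $255$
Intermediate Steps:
$g{\left(y,R \right)} = - R - 4 y$
$159 + g{\left(2,\left(-4\right) \left(-6\right) \right)} \left(-3\right) = 159 + \left(- \left(-4\right) \left(-6\right) - 8\right) \left(-3\right) = 159 + \left(\left(-1\right) 24 - 8\right) \left(-3\right) = 159 + \left(-24 - 8\right) \left(-3\right) = 159 - -96 = 159 + 96 = 255$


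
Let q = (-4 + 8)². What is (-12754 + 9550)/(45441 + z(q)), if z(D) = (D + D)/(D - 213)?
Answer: -631188/8951845 ≈ -0.070509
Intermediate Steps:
q = 16 (q = 4² = 16)
z(D) = 2*D/(-213 + D) (z(D) = (2*D)/(-213 + D) = 2*D/(-213 + D))
(-12754 + 9550)/(45441 + z(q)) = (-12754 + 9550)/(45441 + 2*16/(-213 + 16)) = -3204/(45441 + 2*16/(-197)) = -3204/(45441 + 2*16*(-1/197)) = -3204/(45441 - 32/197) = -3204/8951845/197 = -3204*197/8951845 = -631188/8951845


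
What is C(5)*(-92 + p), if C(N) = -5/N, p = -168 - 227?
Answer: 487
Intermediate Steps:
p = -395
C(5)*(-92 + p) = (-5/5)*(-92 - 395) = -5*1/5*(-487) = -1*(-487) = 487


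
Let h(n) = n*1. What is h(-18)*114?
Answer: -2052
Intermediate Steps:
h(n) = n
h(-18)*114 = -18*114 = -2052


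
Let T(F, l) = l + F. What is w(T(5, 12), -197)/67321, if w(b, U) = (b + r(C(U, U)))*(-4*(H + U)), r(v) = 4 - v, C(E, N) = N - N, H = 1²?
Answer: 16464/67321 ≈ 0.24456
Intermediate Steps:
H = 1
C(E, N) = 0
T(F, l) = F + l
w(b, U) = (-4 - 4*U)*(4 + b) (w(b, U) = (b + (4 - 1*0))*(-4*(1 + U)) = (b + (4 + 0))*(-4 - 4*U) = (b + 4)*(-4 - 4*U) = (4 + b)*(-4 - 4*U) = (-4 - 4*U)*(4 + b))
w(T(5, 12), -197)/67321 = (-16 - 16*(-197) - 4*(5 + 12) - 4*(-197)*(5 + 12))/67321 = (-16 + 3152 - 4*17 - 4*(-197)*17)*(1/67321) = (-16 + 3152 - 68 + 13396)*(1/67321) = 16464*(1/67321) = 16464/67321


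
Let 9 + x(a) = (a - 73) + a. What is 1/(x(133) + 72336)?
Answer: 1/72520 ≈ 1.3789e-5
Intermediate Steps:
x(a) = -82 + 2*a (x(a) = -9 + ((a - 73) + a) = -9 + ((-73 + a) + a) = -9 + (-73 + 2*a) = -82 + 2*a)
1/(x(133) + 72336) = 1/((-82 + 2*133) + 72336) = 1/((-82 + 266) + 72336) = 1/(184 + 72336) = 1/72520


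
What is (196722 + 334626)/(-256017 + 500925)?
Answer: 44279/20409 ≈ 2.1696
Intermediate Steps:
(196722 + 334626)/(-256017 + 500925) = 531348/244908 = 531348*(1/244908) = 44279/20409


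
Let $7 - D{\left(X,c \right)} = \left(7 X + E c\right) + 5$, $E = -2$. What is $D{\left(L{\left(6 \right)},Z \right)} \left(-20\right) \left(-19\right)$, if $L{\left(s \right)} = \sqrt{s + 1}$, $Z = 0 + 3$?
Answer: $3040 - 2660 \sqrt{7} \approx -3997.7$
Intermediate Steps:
$Z = 3$
$L{\left(s \right)} = \sqrt{1 + s}$
$D{\left(X,c \right)} = 2 - 7 X + 2 c$ ($D{\left(X,c \right)} = 7 - \left(\left(7 X - 2 c\right) + 5\right) = 7 - \left(\left(- 2 c + 7 X\right) + 5\right) = 7 - \left(5 - 2 c + 7 X\right) = 2 - 7 X + 2 c$)
$D{\left(L{\left(6 \right)},Z \right)} \left(-20\right) \left(-19\right) = \left(2 - 7 \sqrt{1 + 6} + 2 \cdot 3\right) \left(-20\right) \left(-19\right) = \left(2 - 7 \sqrt{7} + 6\right) \left(-20\right) \left(-19\right) = \left(8 - 7 \sqrt{7}\right) \left(-20\right) \left(-19\right) = \left(-160 + 140 \sqrt{7}\right) \left(-19\right) = 3040 - 2660 \sqrt{7}$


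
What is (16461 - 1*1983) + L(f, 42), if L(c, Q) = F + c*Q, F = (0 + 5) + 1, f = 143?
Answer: 20490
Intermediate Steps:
F = 6 (F = 5 + 1 = 6)
L(c, Q) = 6 + Q*c (L(c, Q) = 6 + c*Q = 6 + Q*c)
(16461 - 1*1983) + L(f, 42) = (16461 - 1*1983) + (6 + 42*143) = (16461 - 1983) + (6 + 6006) = 14478 + 6012 = 20490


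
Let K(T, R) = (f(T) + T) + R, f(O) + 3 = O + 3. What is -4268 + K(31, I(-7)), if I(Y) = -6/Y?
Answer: -29436/7 ≈ -4205.1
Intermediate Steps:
f(O) = O (f(O) = -3 + (O + 3) = -3 + (3 + O) = O)
I(Y) = -6/Y
K(T, R) = R + 2*T (K(T, R) = (T + T) + R = 2*T + R = R + 2*T)
-4268 + K(31, I(-7)) = -4268 + (-6/(-7) + 2*31) = -4268 + (-6*(-⅐) + 62) = -4268 + (6/7 + 62) = -4268 + 440/7 = -29436/7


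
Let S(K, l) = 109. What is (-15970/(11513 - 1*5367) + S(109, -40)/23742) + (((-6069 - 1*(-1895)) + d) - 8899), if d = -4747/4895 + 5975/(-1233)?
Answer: -213346936469254363/16309170369030 ≈ -13081.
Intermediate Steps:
d = -35100676/6035535 (d = -4747*1/4895 + 5975*(-1/1233) = -4747/4895 - 5975/1233 = -35100676/6035535 ≈ -5.8157)
(-15970/(11513 - 1*5367) + S(109, -40)/23742) + (((-6069 - 1*(-1895)) + d) - 8899) = (-15970/(11513 - 1*5367) + 109/23742) + (((-6069 - 1*(-1895)) - 35100676/6035535) - 8899) = (-15970/(11513 - 5367) + 109*(1/23742)) + (((-6069 + 1895) - 35100676/6035535) - 8899) = (-15970/6146 + 109/23742) + ((-4174 - 35100676/6035535) - 8899) = (-15970*1/6146 + 109/23742) + (-25227423766/6035535 - 8899) = (-7985/3073 + 109/23742) - 78937649731/6035535 = -189244913/72959166 - 78937649731/6035535 = -213346936469254363/16309170369030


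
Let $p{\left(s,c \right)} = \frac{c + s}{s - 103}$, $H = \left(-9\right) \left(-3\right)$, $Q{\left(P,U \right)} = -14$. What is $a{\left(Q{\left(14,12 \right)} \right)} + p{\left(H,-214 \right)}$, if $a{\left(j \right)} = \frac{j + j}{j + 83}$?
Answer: $\frac{10775}{5244} \approx 2.0547$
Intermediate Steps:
$H = 27$
$a{\left(j \right)} = \frac{2 j}{83 + j}$
$p{\left(s,c \right)} = \frac{c + s}{-103 + s}$
$a{\left(Q{\left(14,12 \right)} \right)} + p{\left(H,-214 \right)} = 2 \left(-14\right) \frac{1}{83 - 14} + \frac{-214 + 27}{-103 + 27} = 2 \left(-14\right) \frac{1}{69} + \frac{1}{-76} \left(-187\right) = 2 \left(-14\right) \frac{1}{69} - - \frac{187}{76} = - \frac{28}{69} + \frac{187}{76} = \frac{10775}{5244}$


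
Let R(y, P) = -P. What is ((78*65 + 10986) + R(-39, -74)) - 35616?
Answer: -19486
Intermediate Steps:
((78*65 + 10986) + R(-39, -74)) - 35616 = ((78*65 + 10986) - 1*(-74)) - 35616 = ((5070 + 10986) + 74) - 35616 = (16056 + 74) - 35616 = 16130 - 35616 = -19486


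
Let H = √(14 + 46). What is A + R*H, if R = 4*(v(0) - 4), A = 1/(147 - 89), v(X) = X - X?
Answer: 1/58 - 32*√15 ≈ -123.92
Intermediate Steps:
v(X) = 0
A = 1/58 ≈ 0.017241
H = 2*√15 (H = √60 = 2*√15 ≈ 7.7460)
R = -16 (R = 4*(0 - 4) = 4*(-4) = -16)
A + R*H = 1/58 - 32*√15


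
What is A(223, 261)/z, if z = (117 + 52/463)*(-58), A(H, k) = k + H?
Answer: -112046/1572467 ≈ -0.071255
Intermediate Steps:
A(H, k) = H + k
z = -3144934/463 (z = (117 + 52*(1/463))*(-58) = (117 + 52/463)*(-58) = (54223/463)*(-58) = -3144934/463 ≈ -6792.5)
A(223, 261)/z = (223 + 261)/(-3144934/463) = 484*(-463/3144934) = -112046/1572467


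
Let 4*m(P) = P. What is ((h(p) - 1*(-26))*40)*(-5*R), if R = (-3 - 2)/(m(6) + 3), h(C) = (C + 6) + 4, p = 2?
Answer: 76000/9 ≈ 8444.4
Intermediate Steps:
h(C) = 10 + C (h(C) = (6 + C) + 4 = 10 + C)
m(P) = P/4
R = -10/9 (R = (-3 - 2)/((¼)*6 + 3) = -5/(3/2 + 3) = -5/9/2 = -5*2/9 = -10/9 ≈ -1.1111)
((h(p) - 1*(-26))*40)*(-5*R) = (((10 + 2) - 1*(-26))*40)*(-5*(-10/9)) = ((12 + 26)*40)*(50/9) = (38*40)*(50/9) = 1520*(50/9) = 76000/9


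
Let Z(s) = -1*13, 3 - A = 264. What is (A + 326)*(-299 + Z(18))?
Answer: -20280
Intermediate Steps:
A = -261 (A = 3 - 1*264 = 3 - 264 = -261)
Z(s) = -13
(A + 326)*(-299 + Z(18)) = (-261 + 326)*(-299 - 13) = 65*(-312) = -20280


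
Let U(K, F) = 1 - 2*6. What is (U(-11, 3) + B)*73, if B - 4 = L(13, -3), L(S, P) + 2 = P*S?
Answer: -3504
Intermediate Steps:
L(S, P) = -2 + P*S
B = -37 (B = 4 + (-2 - 3*13) = 4 + (-2 - 39) = 4 - 41 = -37)
U(K, F) = -11 (U(K, F) = 1 - 12 = -11)
(U(-11, 3) + B)*73 = (-11 - 37)*73 = -48*73 = -3504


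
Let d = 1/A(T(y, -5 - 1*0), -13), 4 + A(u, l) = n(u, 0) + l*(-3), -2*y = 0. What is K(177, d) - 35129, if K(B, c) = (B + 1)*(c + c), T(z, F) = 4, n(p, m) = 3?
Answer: -667273/19 ≈ -35120.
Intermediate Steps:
y = 0 (y = -½*0 = 0)
A(u, l) = -1 - 3*l (A(u, l) = -4 + (3 + l*(-3)) = -4 + (3 - 3*l) = -1 - 3*l)
d = 1/38 (d = 1/(-1 - 3*(-13)) = 1/(-1 + 39) = 1/38 ≈ 0.026316)
K(B, c) = 2*c*(1 + B) (K(B, c) = (1 + B)*(2*c) = 2*c*(1 + B))
K(177, d) - 35129 = 2*(1/38)*(1 + 177) - 35129 = 2*(1/38)*178 - 35129 = 178/19 - 35129 = -667273/19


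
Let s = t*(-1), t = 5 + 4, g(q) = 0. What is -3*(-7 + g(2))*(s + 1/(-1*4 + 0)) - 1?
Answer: -781/4 ≈ -195.25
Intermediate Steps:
t = 9
s = -9 (s = 9*(-1) = -9)
-3*(-7 + g(2))*(s + 1/(-1*4 + 0)) - 1 = -3*(-7 + 0)*(-9 + 1/(-1*4 + 0)) - 1 = -(-21)*(-9 + 1/(-4 + 0)) - 1 = -(-21)*(-9 + 1/(-4)) - 1 = -(-21)*(-9 - ¼) - 1 = -(-21)*(-37)/4 - 1 = -3*259/4 - 1 = -777/4 - 1 = -781/4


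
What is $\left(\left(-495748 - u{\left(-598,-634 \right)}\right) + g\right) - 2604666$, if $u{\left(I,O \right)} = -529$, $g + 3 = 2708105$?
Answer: $-391783$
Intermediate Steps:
$g = 2708102$ ($g = -3 + 2708105 = 2708102$)
$\left(\left(-495748 - u{\left(-598,-634 \right)}\right) + g\right) - 2604666 = \left(\left(-495748 - -529\right) + 2708102\right) - 2604666 = \left(\left(-495748 + 529\right) + 2708102\right) - 2604666 = \left(-495219 + 2708102\right) - 2604666 = 2212883 - 2604666 = -391783$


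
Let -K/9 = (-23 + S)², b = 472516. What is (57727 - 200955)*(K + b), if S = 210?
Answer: -22600662260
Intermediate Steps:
K = -314721 (K = -9*(-23 + 210)² = -9*187² = -9*34969 = -314721)
(57727 - 200955)*(K + b) = (57727 - 200955)*(-314721 + 472516) = -143228*157795 = -22600662260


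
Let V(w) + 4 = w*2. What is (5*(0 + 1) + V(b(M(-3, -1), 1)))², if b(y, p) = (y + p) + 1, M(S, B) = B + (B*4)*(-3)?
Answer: 729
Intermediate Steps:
M(S, B) = -11*B (M(S, B) = B + (4*B)*(-3) = B - 12*B = -11*B)
b(y, p) = 1 + p + y (b(y, p) = (p + y) + 1 = 1 + p + y)
V(w) = -4 + 2*w (V(w) = -4 + w*2 = -4 + 2*w)
(5*(0 + 1) + V(b(M(-3, -1), 1)))² = (5*(0 + 1) + (-4 + 2*(1 + 1 - 11*(-1))))² = (5*1 + (-4 + 2*(1 + 1 + 11)))² = (5 + (-4 + 2*13))² = (5 + (-4 + 26))² = (5 + 22)² = 27² = 729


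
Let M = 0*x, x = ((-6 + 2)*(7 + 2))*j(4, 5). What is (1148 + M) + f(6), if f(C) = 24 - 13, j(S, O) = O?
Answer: 1159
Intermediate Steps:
x = -180 (x = ((-6 + 2)*(7 + 2))*5 = -4*9*5 = -36*5 = -180)
f(C) = 11
M = 0 (M = 0*(-180) = 0)
(1148 + M) + f(6) = (1148 + 0) + 11 = 1148 + 11 = 1159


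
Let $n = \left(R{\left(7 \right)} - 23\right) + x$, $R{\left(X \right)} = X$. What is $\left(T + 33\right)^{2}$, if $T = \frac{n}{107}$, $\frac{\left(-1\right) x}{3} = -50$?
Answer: $\frac{13432225}{11449} \approx 1173.2$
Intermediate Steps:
$x = 150$ ($x = \left(-3\right) \left(-50\right) = 150$)
$n = 134$ ($n = \left(7 - 23\right) + 150 = -16 + 150 = 134$)
$T = \frac{134}{107} \approx 1.2523$
$\left(T + 33\right)^{2} = \left(\frac{134}{107} + 33\right)^{2} = \left(\frac{3665}{107}\right)^{2} = \frac{13432225}{11449}$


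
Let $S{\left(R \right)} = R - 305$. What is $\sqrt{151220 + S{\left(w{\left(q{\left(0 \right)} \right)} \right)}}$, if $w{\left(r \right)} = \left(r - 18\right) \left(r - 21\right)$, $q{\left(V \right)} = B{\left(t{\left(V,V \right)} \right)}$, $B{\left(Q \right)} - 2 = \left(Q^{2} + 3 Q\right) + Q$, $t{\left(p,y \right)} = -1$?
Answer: $\sqrt{151333} \approx 389.02$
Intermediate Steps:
$B{\left(Q \right)} = 2 + Q^{2} + 4 Q$ ($B{\left(Q \right)} = 2 + \left(\left(Q^{2} + 3 Q\right) + Q\right) = 2 + \left(Q^{2} + 4 Q\right) = 2 + Q^{2} + 4 Q$)
$q{\left(V \right)} = -1$ ($q{\left(V \right)} = 2 + \left(-1\right)^{2} + 4 \left(-1\right) = 2 + 1 - 4 = -1$)
$w{\left(r \right)} = \left(-21 + r\right) \left(-18 + r\right)$ ($w{\left(r \right)} = \left(-18 + r\right) \left(-21 + r\right) = \left(-21 + r\right) \left(-18 + r\right)$)
$S{\left(R \right)} = -305 + R$ ($S{\left(R \right)} = R - 305 = -305 + R$)
$\sqrt{151220 + S{\left(w{\left(q{\left(0 \right)} \right)} \right)}} = \sqrt{151220 + \left(-305 + \left(378 + \left(-1\right)^{2} - -39\right)\right)} = \sqrt{151220 + \left(-305 + \left(378 + 1 + 39\right)\right)} = \sqrt{151220 + \left(-305 + 418\right)} = \sqrt{151220 + 113} = \sqrt{151333}$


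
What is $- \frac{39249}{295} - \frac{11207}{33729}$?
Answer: $- \frac{1327135586}{9950055} \approx -133.38$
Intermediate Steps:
$- \frac{39249}{295} - \frac{11207}{33729} = - \frac{1327135586}{9950055}$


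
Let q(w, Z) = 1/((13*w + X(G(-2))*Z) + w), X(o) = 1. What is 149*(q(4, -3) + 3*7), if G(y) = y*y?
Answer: 165986/53 ≈ 3131.8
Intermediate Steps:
G(y) = y**2
q(w, Z) = 1/(Z + 14*w) (q(w, Z) = 1/((13*w + 1*Z) + w) = 1/((13*w + Z) + w) = 1/((Z + 13*w) + w) = 1/(Z + 14*w))
149*(q(4, -3) + 3*7) = 149*(1/(-3 + 14*4) + 3*7) = 149*(1/(-3 + 56) + 21) = 149*(1/53 + 21) = 149*(1114/53) = 165986/53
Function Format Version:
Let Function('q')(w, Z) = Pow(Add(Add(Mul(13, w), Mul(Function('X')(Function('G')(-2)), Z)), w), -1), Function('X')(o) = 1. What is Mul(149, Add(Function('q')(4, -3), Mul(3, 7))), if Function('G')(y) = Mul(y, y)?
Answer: Rational(165986, 53) ≈ 3131.8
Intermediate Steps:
Function('G')(y) = Pow(y, 2)
Function('q')(w, Z) = Pow(Add(Z, Mul(14, w)), -1) (Function('q')(w, Z) = Pow(Add(Add(Mul(13, w), Mul(1, Z)), w), -1) = Pow(Add(Add(Mul(13, w), Z), w), -1) = Pow(Add(Add(Z, Mul(13, w)), w), -1) = Pow(Add(Z, Mul(14, w)), -1))
Mul(149, Add(Function('q')(4, -3), Mul(3, 7))) = Mul(149, Add(Pow(Add(-3, Mul(14, 4)), -1), Mul(3, 7))) = Mul(149, Add(Pow(Add(-3, 56), -1), 21)) = Mul(149, Add(Pow(53, -1), 21)) = Mul(149, Add(Rational(1, 53), 21)) = Mul(149, Rational(1114, 53)) = Rational(165986, 53)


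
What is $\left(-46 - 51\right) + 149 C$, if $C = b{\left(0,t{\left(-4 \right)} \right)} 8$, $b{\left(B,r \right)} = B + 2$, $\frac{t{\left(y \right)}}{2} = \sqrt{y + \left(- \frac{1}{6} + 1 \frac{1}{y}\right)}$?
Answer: $2287$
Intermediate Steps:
$t{\left(y \right)} = 2 \sqrt{- \frac{1}{6} + y + \frac{1}{y}}$ ($t{\left(y \right)} = 2 \sqrt{y + \left(- \frac{1}{6} + 1 \frac{1}{y}\right)} = 2 \sqrt{y + \left(\left(-1\right) \frac{1}{6} + \frac{1}{y}\right)} = 2 \sqrt{y - \left(\frac{1}{6} - \frac{1}{y}\right)} = 2 \sqrt{- \frac{1}{6} + y + \frac{1}{y}}$)
$b{\left(B,r \right)} = 2 + B$
$C = 16$ ($C = \left(2 + 0\right) 8 = 2 \cdot 8 = 16$)
$\left(-46 - 51\right) + 149 C = \left(-46 - 51\right) + 149 \cdot 16 = -97 + 2384 = 2287$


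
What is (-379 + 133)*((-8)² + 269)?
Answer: -81918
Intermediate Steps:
(-379 + 133)*((-8)² + 269) = -246*(64 + 269) = -246*333 = -81918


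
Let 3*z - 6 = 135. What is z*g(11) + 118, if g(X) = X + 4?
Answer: 823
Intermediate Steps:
z = 47 (z = 2 + (⅓)*135 = 2 + 45 = 47)
g(X) = 4 + X
z*g(11) + 118 = 47*(4 + 11) + 118 = 47*15 + 118 = 705 + 118 = 823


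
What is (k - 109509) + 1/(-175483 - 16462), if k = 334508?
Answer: 43187433054/191945 ≈ 2.2500e+5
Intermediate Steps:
(k - 109509) + 1/(-175483 - 16462) = (334508 - 109509) + 1/(-175483 - 16462) = 224999 + 1/(-191945) = 224999 - 1/191945 = 43187433054/191945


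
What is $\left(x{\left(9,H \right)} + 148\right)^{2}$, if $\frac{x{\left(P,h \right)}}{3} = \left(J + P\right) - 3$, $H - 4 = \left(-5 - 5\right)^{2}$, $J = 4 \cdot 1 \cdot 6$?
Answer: $56644$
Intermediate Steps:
$J = 24$ ($J = 4 \cdot 6 = 24$)
$H = 104$ ($H = 4 + \left(-5 - 5\right)^{2} = 4 + \left(-10\right)^{2} = 4 + 100 = 104$)
$x{\left(P,h \right)} = 63 + 3 P$ ($x{\left(P,h \right)} = 3 \left(\left(24 + P\right) - 3\right) = 3 \left(21 + P\right) = 63 + 3 P$)
$\left(x{\left(9,H \right)} + 148\right)^{2} = \left(\left(63 + 3 \cdot 9\right) + 148\right)^{2} = \left(\left(63 + 27\right) + 148\right)^{2} = \left(90 + 148\right)^{2} = 238^{2} = 56644$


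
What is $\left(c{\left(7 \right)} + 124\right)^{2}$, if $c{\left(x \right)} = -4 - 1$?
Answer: $14161$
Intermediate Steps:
$c{\left(x \right)} = -5$ ($c{\left(x \right)} = -4 - 1 = -5$)
$\left(c{\left(7 \right)} + 124\right)^{2} = \left(-5 + 124\right)^{2} = 119^{2} = 14161$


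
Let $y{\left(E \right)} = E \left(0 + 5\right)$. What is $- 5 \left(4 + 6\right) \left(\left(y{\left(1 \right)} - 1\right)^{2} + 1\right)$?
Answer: $-850$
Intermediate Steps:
$y{\left(E \right)} = 5 E$ ($y{\left(E \right)} = E 5 = 5 E$)
$- 5 \left(4 + 6\right) \left(\left(y{\left(1 \right)} - 1\right)^{2} + 1\right) = - 5 \left(4 + 6\right) \left(\left(5 \cdot 1 - 1\right)^{2} + 1\right) = \left(-5\right) 10 \left(\left(5 - 1\right)^{2} + 1\right) = - 50 \left(4^{2} + 1\right) = - 50 \left(16 + 1\right) = \left(-50\right) 17 = -850$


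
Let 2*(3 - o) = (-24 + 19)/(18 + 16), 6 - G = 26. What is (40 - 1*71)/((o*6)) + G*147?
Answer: -1844434/627 ≈ -2941.7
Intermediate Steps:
G = -20 (G = 6 - 1*26 = 6 - 26 = -20)
o = 209/68 (o = 3 - (-24 + 19)/(2*(18 + 16)) = 3 - (-5)/(2*34) = 3 - 1/2*(-5/34) = 3 + 5/68 = 209/68 ≈ 3.0735)
(40 - 1*71)/((o*6)) + G*147 = (40 - 1*71)/(((209/68)*6)) - 20*147 = (40 - 71)/(627/34) - 2940 = -31*34/627 - 2940 = -1054/627 - 2940 = -1844434/627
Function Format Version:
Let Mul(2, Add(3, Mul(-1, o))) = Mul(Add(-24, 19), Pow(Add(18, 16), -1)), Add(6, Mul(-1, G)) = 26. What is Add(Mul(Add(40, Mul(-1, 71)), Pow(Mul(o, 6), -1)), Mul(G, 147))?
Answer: Rational(-1844434, 627) ≈ -2941.7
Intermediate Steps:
G = -20 (G = Add(6, Mul(-1, 26)) = Add(6, -26) = -20)
o = Rational(209, 68) (o = Add(3, Mul(Rational(-1, 2), Mul(Add(-24, 19), Pow(Add(18, 16), -1)))) = Add(3, Mul(Rational(-1, 2), Mul(-5, Pow(34, -1)))) = Add(3, Mul(Rational(-1, 2), Mul(-5, Rational(1, 34)))) = Add(3, Mul(Rational(-1, 2), Rational(-5, 34))) = Add(3, Rational(5, 68)) = Rational(209, 68) ≈ 3.0735)
Add(Mul(Add(40, Mul(-1, 71)), Pow(Mul(o, 6), -1)), Mul(G, 147)) = Add(Mul(Add(40, Mul(-1, 71)), Pow(Mul(Rational(209, 68), 6), -1)), Mul(-20, 147)) = Add(Mul(Add(40, -71), Pow(Rational(627, 34), -1)), -2940) = Add(Mul(-31, Rational(34, 627)), -2940) = Add(Rational(-1054, 627), -2940) = Rational(-1844434, 627)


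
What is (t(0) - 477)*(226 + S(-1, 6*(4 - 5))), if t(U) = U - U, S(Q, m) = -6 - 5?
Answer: -102555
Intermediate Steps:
S(Q, m) = -11
t(U) = 0
(t(0) - 477)*(226 + S(-1, 6*(4 - 5))) = (0 - 477)*(226 - 11) = -477*215 = -102555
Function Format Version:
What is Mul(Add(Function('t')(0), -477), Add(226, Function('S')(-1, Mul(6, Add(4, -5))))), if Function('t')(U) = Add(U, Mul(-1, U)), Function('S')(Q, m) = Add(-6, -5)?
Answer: -102555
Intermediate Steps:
Function('S')(Q, m) = -11
Function('t')(U) = 0
Mul(Add(Function('t')(0), -477), Add(226, Function('S')(-1, Mul(6, Add(4, -5))))) = Mul(Add(0, -477), Add(226, -11)) = Mul(-477, 215) = -102555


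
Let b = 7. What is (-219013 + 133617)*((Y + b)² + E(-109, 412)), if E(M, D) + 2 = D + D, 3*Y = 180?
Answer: -453538156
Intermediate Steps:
Y = 60 (Y = (⅓)*180 = 60)
E(M, D) = -2 + 2*D (E(M, D) = -2 + (D + D) = -2 + 2*D)
(-219013 + 133617)*((Y + b)² + E(-109, 412)) = (-219013 + 133617)*((60 + 7)² + (-2 + 2*412)) = -85396*(67² + (-2 + 824)) = -85396*(4489 + 822) = -85396*5311 = -453538156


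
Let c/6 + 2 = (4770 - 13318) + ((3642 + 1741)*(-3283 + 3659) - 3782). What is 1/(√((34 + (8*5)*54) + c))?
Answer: √482890/2414450 ≈ 0.00028781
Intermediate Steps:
c = 12070056 (c = -12 + 6*((4770 - 13318) + ((3642 + 1741)*(-3283 + 3659) - 3782)) = -12 + 6*(-8548 + (5383*376 - 3782)) = -12 + 6*(-8548 + (2024008 - 3782)) = -12 + 6*(-8548 + 2020226) = -12 + 6*2011678 = -12 + 12070068 = 12070056)
1/(√((34 + (8*5)*54) + c)) = 1/(√((34 + (8*5)*54) + 12070056)) = 1/(√((34 + 40*54) + 12070056)) = 1/(√((34 + 2160) + 12070056)) = 1/(√(2194 + 12070056)) = 1/(√12072250) = 1/(5*√482890) = √482890/2414450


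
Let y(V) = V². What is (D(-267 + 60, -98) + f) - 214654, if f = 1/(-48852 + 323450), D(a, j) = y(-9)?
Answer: -58921316653/274598 ≈ -2.1457e+5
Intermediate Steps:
D(a, j) = 81 (D(a, j) = (-9)² = 81)
f = 1/274598 ≈ 3.6417e-6
(D(-267 + 60, -98) + f) - 214654 = (81 + 1/274598) - 214654 = 22242439/274598 - 214654 = -58921316653/274598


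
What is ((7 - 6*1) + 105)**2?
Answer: 11236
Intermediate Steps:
((7 - 6*1) + 105)**2 = ((7 - 6) + 105)**2 = (1 + 105)**2 = 106**2 = 11236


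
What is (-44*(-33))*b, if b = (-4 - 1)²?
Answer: 36300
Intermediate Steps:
b = 25 (b = (-5)² = 25)
(-44*(-33))*b = -44*(-33)*25 = 1452*25 = 36300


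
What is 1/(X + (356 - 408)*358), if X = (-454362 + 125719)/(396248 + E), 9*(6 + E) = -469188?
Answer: -344110/6406280403 ≈ -5.3714e-5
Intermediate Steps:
E = -52138 (E = -6 + (⅑)*(-469188) = -6 - 52132 = -52138)
X = -328643/344110 (X = (-454362 + 125719)/(396248 - 52138) = -328643/344110 ≈ -0.95505)
1/(X + (356 - 408)*358) = 1/(-328643/344110 + (356 - 408)*358) = 1/(-328643/344110 - 52*358) = 1/(-328643/344110 - 18616) = 1/(-6406280403/344110) = -344110/6406280403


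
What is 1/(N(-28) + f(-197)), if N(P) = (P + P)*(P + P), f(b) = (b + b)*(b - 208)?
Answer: 1/162706 ≈ 6.1461e-6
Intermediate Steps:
f(b) = 2*b*(-208 + b) (f(b) = (2*b)*(-208 + b) = 2*b*(-208 + b))
N(P) = 4*P² (N(P) = (2*P)*(2*P) = 4*P²)
1/(N(-28) + f(-197)) = 1/(4*(-28)² + 2*(-197)*(-208 - 197)) = 1/(4*784 + 2*(-197)*(-405)) = 1/(3136 + 159570) = 1/162706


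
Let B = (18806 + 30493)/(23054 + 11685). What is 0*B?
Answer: 0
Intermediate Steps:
B = 49299/34739 ≈ 1.4191
0*B = 0*(49299/34739) = 0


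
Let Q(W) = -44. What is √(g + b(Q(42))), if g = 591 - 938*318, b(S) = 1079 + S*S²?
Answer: 3*I*√42422 ≈ 617.9*I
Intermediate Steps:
b(S) = 1079 + S³
g = -297693 (g = 591 - 298284 = -297693)
√(g + b(Q(42))) = √(-297693 + (1079 + (-44)³)) = √(-297693 + (1079 - 85184)) = √(-297693 - 84105) = √(-381798) = 3*I*√42422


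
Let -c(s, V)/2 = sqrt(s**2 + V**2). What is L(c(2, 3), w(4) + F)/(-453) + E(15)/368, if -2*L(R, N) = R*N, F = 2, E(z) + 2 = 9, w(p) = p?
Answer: 7/368 - 2*sqrt(13)/151 ≈ -0.028734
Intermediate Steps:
c(s, V) = -2*sqrt(V**2 + s**2) (c(s, V) = -2*sqrt(s**2 + V**2) = -2*sqrt(V**2 + s**2))
E(z) = 7 (E(z) = -2 + 9 = 7)
L(R, N) = -N*R/2 (L(R, N) = -R*N/2 = -N*R/2)
L(c(2, 3), w(4) + F)/(-453) + E(15)/368 = -(4 + 2)*(-2*sqrt(3**2 + 2**2))/2/(-453) + 7/368 = -1/2*6*(-2*sqrt(9 + 4))*(-1/453) + 7*(1/368) = -1/2*6*(-2*sqrt(13))*(-1/453) + 7/368 = (6*sqrt(13))*(-1/453) + 7/368 = -2*sqrt(13)/151 + 7/368 = 7/368 - 2*sqrt(13)/151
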